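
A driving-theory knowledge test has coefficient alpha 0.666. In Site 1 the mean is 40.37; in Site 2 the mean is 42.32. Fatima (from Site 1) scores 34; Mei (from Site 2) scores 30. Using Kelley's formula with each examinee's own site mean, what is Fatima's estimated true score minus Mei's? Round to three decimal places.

T̂_Fatima = 0.666(34) + 0.334(40.37) = 36.12758
T̂_Mei = 0.666(30) + 0.334(42.32) = 34.11488
Difference = 36.12758 − 34.11488 = 2.01270

2.013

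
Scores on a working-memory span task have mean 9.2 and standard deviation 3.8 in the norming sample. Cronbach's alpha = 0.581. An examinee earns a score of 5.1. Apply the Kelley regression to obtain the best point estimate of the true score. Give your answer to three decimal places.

6.818

T̂ = ρX + (1 − ρ)μ
  = 0.581 × 5.1 + 0.419 × 9.2
  = 2.9631 + 3.8548
  = 6.8179
  ≈ 6.818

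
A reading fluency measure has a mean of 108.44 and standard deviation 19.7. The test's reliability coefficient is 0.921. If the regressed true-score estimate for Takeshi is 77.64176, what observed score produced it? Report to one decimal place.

T̂ = ρX + (1 − ρ)μ  ⇒  X = (T̂ − (1 − ρ)μ) / ρ
X = (77.64176 − 0.079 × 108.44) / 0.921 = (77.64176 − 8.56676) / 0.921 = 69.07500 / 0.921 = 75.000

75.0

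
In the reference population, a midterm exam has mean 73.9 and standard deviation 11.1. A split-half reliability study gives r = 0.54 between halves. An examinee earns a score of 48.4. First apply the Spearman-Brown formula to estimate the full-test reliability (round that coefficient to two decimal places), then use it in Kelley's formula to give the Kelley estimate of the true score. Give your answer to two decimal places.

Spearman-Brown: ρ = 2r/(1 + r) = 2(0.54)/(1 + 0.54) = 1.080/1.54 = 0.7013 → 0.70
Weight the observed score by reliability and the mean by (1 − reliability): T̂ = 0.70·48.4 + 0.30·73.9 = 33.880 + 22.170 = 56.050.

56.05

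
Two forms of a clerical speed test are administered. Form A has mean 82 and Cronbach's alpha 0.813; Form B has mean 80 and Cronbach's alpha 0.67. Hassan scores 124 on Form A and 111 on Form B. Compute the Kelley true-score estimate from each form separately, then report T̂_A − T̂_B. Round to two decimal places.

15.38

T̂_A = 0.813(124) + 0.187(82) = 116.1460
T̂_B = 0.67(111) + 0.33(80) = 100.7700
T̂_A − T̂_B = 15.3760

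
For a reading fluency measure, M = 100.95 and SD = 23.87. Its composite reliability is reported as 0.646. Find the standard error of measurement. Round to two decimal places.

14.20

SEM = SD · √(1 − ρ) = 23.87 × √0.354 = 23.87 × 0.5950 = 14.202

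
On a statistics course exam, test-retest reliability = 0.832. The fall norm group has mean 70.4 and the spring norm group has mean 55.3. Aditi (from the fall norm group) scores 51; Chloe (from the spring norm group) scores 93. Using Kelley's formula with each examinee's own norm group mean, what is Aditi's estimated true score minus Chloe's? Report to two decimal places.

T̂_Aditi = 0.832(51) + 0.168(70.4) = 54.2592
T̂_Chloe = 0.832(93) + 0.168(55.3) = 86.6664
Difference = 54.2592 − 86.6664 = -32.4072

-32.41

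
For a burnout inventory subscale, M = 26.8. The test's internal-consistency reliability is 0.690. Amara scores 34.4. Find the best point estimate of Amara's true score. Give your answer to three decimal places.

32.044

Regress the observed score toward the mean by the unreliability: T̂ = 0.690·34.4 + 0.310·26.8 = 23.7360 + 8.3080 = 32.0440.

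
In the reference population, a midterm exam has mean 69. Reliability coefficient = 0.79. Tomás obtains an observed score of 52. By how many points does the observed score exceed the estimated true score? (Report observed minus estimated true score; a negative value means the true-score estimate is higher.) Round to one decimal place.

T̂ = ρX + (1 − ρ)μ
  = 0.79 × 52 + 0.21 × 69
  = 41.08 + 14.49
  = 55.570
  ≈ 55.57
X − T̂ = 52 − 55.57 = -3.57 → -3.6

-3.6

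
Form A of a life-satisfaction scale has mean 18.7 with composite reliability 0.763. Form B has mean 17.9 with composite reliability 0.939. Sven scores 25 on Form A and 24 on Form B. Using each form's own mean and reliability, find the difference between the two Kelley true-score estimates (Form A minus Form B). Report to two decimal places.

-0.12

T̂_A = 0.763(25) + 0.237(18.7) = 23.5069
T̂_B = 0.939(24) + 0.061(17.9) = 23.6279
T̂_A − T̂_B = -0.1210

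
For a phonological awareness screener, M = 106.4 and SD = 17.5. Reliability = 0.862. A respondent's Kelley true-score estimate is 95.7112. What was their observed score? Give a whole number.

T̂ = ρX + (1 − ρ)μ  ⇒  X = (T̂ − (1 − ρ)μ) / ρ
X = (95.7112 − 0.138 × 106.4) / 0.862 = (95.7112 − 14.6832) / 0.862 = 81.0280 / 0.862 = 94.00

94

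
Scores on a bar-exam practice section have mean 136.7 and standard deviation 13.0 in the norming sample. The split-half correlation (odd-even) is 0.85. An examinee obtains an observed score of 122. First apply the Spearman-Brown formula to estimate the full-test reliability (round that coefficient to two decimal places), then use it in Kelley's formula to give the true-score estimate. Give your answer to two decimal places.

123.18

Spearman-Brown: ρ = 2r/(1 + r) = 2(0.85)/(1 + 0.85) = 1.700/1.85 = 0.9189 → 0.92
T̂ = ρX + (1 − ρ)μ
  = 0.92 × 122 + 0.08 × 136.7
  = 112.24 + 10.936
  = 123.176
  ≈ 123.18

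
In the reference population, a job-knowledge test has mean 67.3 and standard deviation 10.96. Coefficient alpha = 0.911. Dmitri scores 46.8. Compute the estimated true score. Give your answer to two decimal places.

48.62

Kelley's formula gives T̂ = 0.911·46.8 + 0.089·67.3 = 42.6348 + 5.9897 = 48.624.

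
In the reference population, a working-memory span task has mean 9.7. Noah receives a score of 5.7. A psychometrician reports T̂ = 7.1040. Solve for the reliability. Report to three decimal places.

0.649

T̂ = ρX + (1 − ρ)μ  ⇒  T̂ − μ = ρ(X − μ)
ρ = (T̂ − μ)/(X − μ) = (7.1040 − 9.7) / (5.7 − 9.7) = -2.5960 / -4.0 = 0.64900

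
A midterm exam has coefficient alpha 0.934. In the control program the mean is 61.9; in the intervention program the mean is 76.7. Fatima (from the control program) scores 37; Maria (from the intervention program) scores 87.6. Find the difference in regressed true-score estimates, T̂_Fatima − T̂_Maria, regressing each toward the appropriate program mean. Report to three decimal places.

-48.237

T̂_Fatima = 0.934(37) + 0.066(61.9) = 38.64340
T̂_Maria = 0.934(87.6) + 0.066(76.7) = 86.88060
Difference = 38.64340 − 86.88060 = -48.23720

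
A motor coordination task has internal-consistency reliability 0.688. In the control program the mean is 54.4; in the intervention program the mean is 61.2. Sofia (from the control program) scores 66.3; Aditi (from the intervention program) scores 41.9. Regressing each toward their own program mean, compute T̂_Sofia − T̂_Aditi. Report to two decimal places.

T̂_Sofia = 0.688(66.3) + 0.312(54.4) = 62.5872
T̂_Aditi = 0.688(41.9) + 0.312(61.2) = 47.9216
Difference = 62.5872 − 47.9216 = 14.6656

14.67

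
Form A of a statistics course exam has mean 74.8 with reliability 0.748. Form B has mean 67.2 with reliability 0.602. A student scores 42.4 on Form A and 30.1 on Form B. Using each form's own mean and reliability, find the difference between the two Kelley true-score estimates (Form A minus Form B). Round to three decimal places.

5.699

T̂_A = 0.748(42.4) + 0.252(74.8) = 50.56480
T̂_B = 0.602(30.1) + 0.398(67.2) = 44.86580
T̂_A − T̂_B = 5.69900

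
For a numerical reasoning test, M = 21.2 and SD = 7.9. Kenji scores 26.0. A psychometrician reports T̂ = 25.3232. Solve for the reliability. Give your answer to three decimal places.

0.859

T̂ = ρX + (1 − ρ)μ  ⇒  T̂ − μ = ρ(X − μ)
ρ = (T̂ − μ)/(X − μ) = (25.3232 − 21.2) / (26.0 − 21.2) = 4.1232 / 4.8 = 0.85900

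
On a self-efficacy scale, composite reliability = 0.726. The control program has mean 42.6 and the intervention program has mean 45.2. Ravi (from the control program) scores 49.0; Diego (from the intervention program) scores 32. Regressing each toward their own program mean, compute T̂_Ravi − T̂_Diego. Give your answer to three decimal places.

T̂_Ravi = 0.726(49.0) + 0.274(42.6) = 47.24640
T̂_Diego = 0.726(32) + 0.274(45.2) = 35.61680
Difference = 47.24640 − 35.61680 = 11.62960

11.630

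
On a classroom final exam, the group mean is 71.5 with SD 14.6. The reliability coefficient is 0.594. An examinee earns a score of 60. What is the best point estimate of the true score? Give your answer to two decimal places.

64.67

T̂ = ρX + (1 − ρ)μ
  = 0.594 × 60 + 0.406 × 71.5
  = 35.640 + 29.0290
  = 64.669
  ≈ 64.67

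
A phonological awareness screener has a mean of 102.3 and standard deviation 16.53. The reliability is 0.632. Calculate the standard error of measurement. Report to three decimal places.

10.028

SEM = SD · √(1 − ρ) = 16.53 × √0.368 = 16.53 × 0.6066 = 10.0276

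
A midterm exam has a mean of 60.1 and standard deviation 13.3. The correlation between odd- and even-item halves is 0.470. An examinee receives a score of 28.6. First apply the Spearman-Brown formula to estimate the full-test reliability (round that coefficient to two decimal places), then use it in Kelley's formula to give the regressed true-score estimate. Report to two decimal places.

39.94

Spearman-Brown: ρ = 2r/(1 + r) = 2(0.470)/(1 + 0.470) = 0.9400/1.470 = 0.6395 → 0.64
Regress the observed score toward the mean by the unreliability: T̂ = 0.64·28.6 + 0.36·60.1 = 18.304 + 21.636 = 39.940.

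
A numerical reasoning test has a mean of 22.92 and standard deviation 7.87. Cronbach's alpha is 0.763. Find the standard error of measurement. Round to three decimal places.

SEM = SD · √(1 − ρ) = 7.87 × √0.237 = 7.87 × 0.4868 = 3.8313

3.831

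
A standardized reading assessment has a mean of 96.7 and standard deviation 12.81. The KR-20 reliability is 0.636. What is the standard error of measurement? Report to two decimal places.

SEM = SD · √(1 − ρ) = 12.81 × √0.364 = 12.81 × 0.6033 = 7.729

7.73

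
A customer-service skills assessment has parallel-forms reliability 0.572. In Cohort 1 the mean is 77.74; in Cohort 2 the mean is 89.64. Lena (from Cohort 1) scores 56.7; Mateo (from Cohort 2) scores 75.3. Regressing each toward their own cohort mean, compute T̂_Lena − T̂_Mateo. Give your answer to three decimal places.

-15.732

T̂_Lena = 0.572(56.7) + 0.428(77.74) = 65.70512
T̂_Mateo = 0.572(75.3) + 0.428(89.64) = 81.43752
Difference = 65.70512 − 81.43752 = -15.73240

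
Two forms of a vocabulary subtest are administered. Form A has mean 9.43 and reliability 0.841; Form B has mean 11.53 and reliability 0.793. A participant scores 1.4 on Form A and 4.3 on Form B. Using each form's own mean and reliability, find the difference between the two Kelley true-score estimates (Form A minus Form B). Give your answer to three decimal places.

-3.120

T̂_A = 0.841(1.4) + 0.159(9.43) = 2.67677
T̂_B = 0.793(4.3) + 0.207(11.53) = 5.79661
T̂_A − T̂_B = -3.11984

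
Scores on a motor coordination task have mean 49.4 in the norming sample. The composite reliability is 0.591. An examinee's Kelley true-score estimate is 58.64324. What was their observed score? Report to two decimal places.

65.04

T̂ = ρX + (1 − ρ)μ  ⇒  X = (T̂ − (1 − ρ)μ) / ρ
X = (58.64324 − 0.409 × 49.4) / 0.591 = (58.64324 − 20.2046) / 0.591 = 38.43864 / 0.591 = 65.0400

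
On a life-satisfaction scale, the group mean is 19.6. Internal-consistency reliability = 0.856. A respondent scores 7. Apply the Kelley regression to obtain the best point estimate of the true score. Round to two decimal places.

T̂ = ρX + (1 − ρ)μ
  = 0.856 × 7 + 0.144 × 19.6
  = 5.992 + 2.8224
  = 8.814
  ≈ 8.81

8.81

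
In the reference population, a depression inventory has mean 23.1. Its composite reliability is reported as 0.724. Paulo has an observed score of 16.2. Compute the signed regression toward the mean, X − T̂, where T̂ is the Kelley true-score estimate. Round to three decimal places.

-1.904

Regress the observed score toward the mean by the unreliability: T̂ = 0.724·16.2 + 0.276·23.1 = 11.7288 + 6.3756 = 18.10440.
X − T̂ = 16.2 − 18.1044 = -1.9044 → -1.904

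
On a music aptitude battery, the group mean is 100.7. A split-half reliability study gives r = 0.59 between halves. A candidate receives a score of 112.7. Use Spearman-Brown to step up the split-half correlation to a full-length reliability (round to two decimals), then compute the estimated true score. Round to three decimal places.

Spearman-Brown: ρ = 2r/(1 + r) = 2(0.59)/(1 + 0.59) = 1.180/1.59 = 0.7421 → 0.74
T̂ = ρX + (1 − ρ)μ
  = 0.74 × 112.7 + 0.26 × 100.7
  = 83.398 + 26.182
  = 109.5800
  ≈ 109.580

109.580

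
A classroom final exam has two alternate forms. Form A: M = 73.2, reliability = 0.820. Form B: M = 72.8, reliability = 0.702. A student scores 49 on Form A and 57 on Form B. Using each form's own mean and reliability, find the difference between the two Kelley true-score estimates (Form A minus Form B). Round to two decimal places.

-8.35

T̂_A = 0.820(49) + 0.180(73.2) = 53.3560
T̂_B = 0.702(57) + 0.298(72.8) = 61.7084
T̂_A − T̂_B = -8.3524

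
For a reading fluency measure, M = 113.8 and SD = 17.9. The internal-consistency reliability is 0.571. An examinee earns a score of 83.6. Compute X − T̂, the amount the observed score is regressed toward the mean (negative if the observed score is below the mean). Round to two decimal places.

-12.96

Weight the observed score by reliability and the mean by (1 − reliability): T̂ = 0.571·83.6 + 0.429·113.8 = 47.7356 + 48.8202 = 96.5558.
X − T̂ = 83.6 − 96.556 = -12.956 → -12.96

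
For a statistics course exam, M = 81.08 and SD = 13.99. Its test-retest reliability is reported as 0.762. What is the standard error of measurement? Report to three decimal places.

6.825

SEM = SD · √(1 − ρ) = 13.99 × √0.238 = 13.99 × 0.4879 = 6.8251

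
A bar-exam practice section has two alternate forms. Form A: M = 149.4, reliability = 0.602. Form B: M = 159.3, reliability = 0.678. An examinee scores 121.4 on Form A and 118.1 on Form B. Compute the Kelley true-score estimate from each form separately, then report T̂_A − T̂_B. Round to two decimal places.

1.18

T̂_A = 0.602(121.4) + 0.398(149.4) = 132.5440
T̂_B = 0.678(118.1) + 0.322(159.3) = 131.3664
T̂_A − T̂_B = 1.1776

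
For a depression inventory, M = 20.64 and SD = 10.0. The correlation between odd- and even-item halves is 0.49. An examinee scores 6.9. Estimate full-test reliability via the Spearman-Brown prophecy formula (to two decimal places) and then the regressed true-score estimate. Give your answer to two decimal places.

11.57

Spearman-Brown: ρ = 2r/(1 + r) = 2(0.49)/(1 + 0.49) = 0.980/1.49 = 0.6577 → 0.66
T̂ = 0.66(6.9) + 0.34(20.64) = 4.554 + 7.0176 = 11.572 → 11.57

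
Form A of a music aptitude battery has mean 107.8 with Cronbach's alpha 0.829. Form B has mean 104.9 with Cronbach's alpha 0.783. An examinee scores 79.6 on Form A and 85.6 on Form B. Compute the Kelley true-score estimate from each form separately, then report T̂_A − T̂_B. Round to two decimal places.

T̂_A = 0.829(79.6) + 0.171(107.8) = 84.4222
T̂_B = 0.783(85.6) + 0.217(104.9) = 89.7881
T̂_A − T̂_B = -5.3659

-5.37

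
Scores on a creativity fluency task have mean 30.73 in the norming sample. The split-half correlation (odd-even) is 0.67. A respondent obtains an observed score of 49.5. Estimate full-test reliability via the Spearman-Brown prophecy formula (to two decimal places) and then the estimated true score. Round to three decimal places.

45.746

Spearman-Brown: ρ = 2r/(1 + r) = 2(0.67)/(1 + 0.67) = 1.340/1.67 = 0.8024 → 0.80
T̂ = 0.80(49.5) + 0.20(30.73) = 39.600 + 6.1460 = 45.7460 → 45.746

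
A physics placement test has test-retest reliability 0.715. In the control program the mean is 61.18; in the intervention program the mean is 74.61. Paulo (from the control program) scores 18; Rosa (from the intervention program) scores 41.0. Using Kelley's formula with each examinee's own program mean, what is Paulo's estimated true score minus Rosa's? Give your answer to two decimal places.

T̂_Paulo = 0.715(18) + 0.285(61.18) = 30.3063
T̂_Rosa = 0.715(41.0) + 0.285(74.61) = 50.5789
Difference = 30.3063 − 50.5789 = -20.2726

-20.27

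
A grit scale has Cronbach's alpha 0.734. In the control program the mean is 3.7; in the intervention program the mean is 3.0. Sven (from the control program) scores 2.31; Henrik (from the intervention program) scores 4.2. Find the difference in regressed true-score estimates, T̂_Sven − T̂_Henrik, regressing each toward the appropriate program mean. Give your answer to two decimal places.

T̂_Sven = 0.734(2.31) + 0.266(3.7) = 2.6797
T̂_Henrik = 0.734(4.2) + 0.266(3.0) = 3.8808
Difference = 2.6797 − 3.8808 = -1.2011

-1.20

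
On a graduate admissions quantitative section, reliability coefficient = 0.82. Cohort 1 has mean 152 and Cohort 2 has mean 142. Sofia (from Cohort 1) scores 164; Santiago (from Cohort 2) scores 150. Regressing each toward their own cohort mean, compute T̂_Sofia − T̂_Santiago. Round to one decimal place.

T̂_Sofia = 0.82(164) + 0.18(152) = 161.840
T̂_Santiago = 0.82(150) + 0.18(142) = 148.560
Difference = 161.840 − 148.560 = 13.280

13.3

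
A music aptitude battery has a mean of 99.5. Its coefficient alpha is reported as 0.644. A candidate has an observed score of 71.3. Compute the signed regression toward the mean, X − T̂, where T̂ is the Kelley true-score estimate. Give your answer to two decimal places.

-10.04

Weight the observed score by reliability and the mean by (1 − reliability): T̂ = 0.644·71.3 + 0.356·99.5 = 45.9172 + 35.4220 = 81.3392.
X − T̂ = 71.3 − 81.339 = -10.039 → -10.04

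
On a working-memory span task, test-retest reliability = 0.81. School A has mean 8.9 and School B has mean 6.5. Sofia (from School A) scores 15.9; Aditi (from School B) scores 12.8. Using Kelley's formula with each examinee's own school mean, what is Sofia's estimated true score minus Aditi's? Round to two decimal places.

2.97

T̂_Sofia = 0.81(15.9) + 0.19(8.9) = 14.5700
T̂_Aditi = 0.81(12.8) + 0.19(6.5) = 11.6030
Difference = 14.5700 − 11.6030 = 2.9670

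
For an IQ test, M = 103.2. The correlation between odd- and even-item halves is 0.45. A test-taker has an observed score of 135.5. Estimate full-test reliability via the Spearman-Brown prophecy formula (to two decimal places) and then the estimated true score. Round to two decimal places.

Spearman-Brown: ρ = 2r/(1 + r) = 2(0.45)/(1 + 0.45) = 0.900/1.45 = 0.6207 → 0.62
Kelley's formula gives T̂ = 0.62·135.5 + 0.38·103.2 = 84.010 + 39.216 = 123.226.

123.23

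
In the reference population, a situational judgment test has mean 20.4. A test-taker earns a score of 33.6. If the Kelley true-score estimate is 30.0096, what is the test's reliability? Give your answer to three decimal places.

T̂ = ρX + (1 − ρ)μ  ⇒  T̂ − μ = ρ(X − μ)
ρ = (T̂ − μ)/(X − μ) = (30.0096 − 20.4) / (33.6 − 20.4) = 9.6096 / 13.2 = 0.72800

0.728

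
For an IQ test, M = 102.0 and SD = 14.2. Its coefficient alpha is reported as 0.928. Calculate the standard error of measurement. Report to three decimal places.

SEM = SD · √(1 − ρ) = 14.2 × √0.072 = 14.2 × 0.2683 = 3.8103

3.810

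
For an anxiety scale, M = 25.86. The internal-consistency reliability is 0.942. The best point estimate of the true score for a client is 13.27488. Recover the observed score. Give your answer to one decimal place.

T̂ = ρX + (1 − ρ)μ  ⇒  X = (T̂ − (1 − ρ)μ) / ρ
X = (13.27488 − 0.058 × 25.86) / 0.942 = (13.27488 − 1.49988) / 0.942 = 11.77500 / 0.942 = 12.500

12.5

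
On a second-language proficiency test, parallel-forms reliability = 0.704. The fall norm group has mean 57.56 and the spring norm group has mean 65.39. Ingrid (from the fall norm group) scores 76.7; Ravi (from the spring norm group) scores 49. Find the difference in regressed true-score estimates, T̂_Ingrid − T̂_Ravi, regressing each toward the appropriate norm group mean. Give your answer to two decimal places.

T̂_Ingrid = 0.704(76.7) + 0.296(57.56) = 71.0346
T̂_Ravi = 0.704(49) + 0.296(65.39) = 53.8514
Difference = 71.0346 − 53.8514 = 17.1831

17.18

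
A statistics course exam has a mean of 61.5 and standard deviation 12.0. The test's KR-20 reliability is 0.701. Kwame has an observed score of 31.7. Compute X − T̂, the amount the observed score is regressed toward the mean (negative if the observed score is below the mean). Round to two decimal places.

Kelley's formula gives T̂ = 0.701·31.7 + 0.299·61.5 = 22.2217 + 18.3885 = 40.6102.
X − T̂ = 31.7 − 40.610 = -8.910 → -8.91

-8.91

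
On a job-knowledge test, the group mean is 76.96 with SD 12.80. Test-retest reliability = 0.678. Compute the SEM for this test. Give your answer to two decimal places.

SEM = SD · √(1 − ρ) = 12.80 × √0.322 = 12.80 × 0.5675 = 7.263

7.26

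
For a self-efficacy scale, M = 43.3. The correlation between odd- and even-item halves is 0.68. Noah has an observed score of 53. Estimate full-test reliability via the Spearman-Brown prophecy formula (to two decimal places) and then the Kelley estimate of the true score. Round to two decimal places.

51.16

Spearman-Brown: ρ = 2r/(1 + r) = 2(0.68)/(1 + 0.68) = 1.360/1.68 = 0.8095 → 0.81
T̂ = 0.81(53) + 0.19(43.3) = 42.93 + 8.227 = 51.157 → 51.16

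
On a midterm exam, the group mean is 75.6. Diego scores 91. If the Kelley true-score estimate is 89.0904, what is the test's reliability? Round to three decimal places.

0.876

T̂ = ρX + (1 − ρ)μ  ⇒  T̂ − μ = ρ(X − μ)
ρ = (T̂ − μ)/(X − μ) = (89.0904 − 75.6) / (91 − 75.6) = 13.4904 / 15.4 = 0.87600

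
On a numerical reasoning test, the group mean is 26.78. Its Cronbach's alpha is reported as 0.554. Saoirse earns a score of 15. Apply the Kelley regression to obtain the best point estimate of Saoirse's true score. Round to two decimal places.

20.25

T̂ = ρX + (1 − ρ)μ
  = 0.554 × 15 + 0.446 × 26.78
  = 8.310 + 11.94388
  = 20.254
  ≈ 20.25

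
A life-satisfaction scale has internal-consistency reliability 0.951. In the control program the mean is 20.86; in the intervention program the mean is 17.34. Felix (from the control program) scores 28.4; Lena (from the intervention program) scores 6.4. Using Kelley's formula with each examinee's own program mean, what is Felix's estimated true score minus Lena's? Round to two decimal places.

T̂_Felix = 0.951(28.4) + 0.049(20.86) = 28.0305
T̂_Lena = 0.951(6.4) + 0.049(17.34) = 6.9361
Difference = 28.0305 − 6.9361 = 21.0945

21.09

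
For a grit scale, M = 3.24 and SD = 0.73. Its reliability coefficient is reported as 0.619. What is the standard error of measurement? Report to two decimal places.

SEM = SD · √(1 − ρ) = 0.73 × √0.381 = 0.73 × 0.6173 = 0.451

0.45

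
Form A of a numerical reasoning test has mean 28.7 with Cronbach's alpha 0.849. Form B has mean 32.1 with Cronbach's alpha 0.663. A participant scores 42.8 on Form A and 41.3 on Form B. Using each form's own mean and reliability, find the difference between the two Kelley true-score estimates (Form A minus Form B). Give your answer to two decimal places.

T̂_A = 0.849(42.8) + 0.151(28.7) = 40.6709
T̂_B = 0.663(41.3) + 0.337(32.1) = 38.1996
T̂_A − T̂_B = 2.4713

2.47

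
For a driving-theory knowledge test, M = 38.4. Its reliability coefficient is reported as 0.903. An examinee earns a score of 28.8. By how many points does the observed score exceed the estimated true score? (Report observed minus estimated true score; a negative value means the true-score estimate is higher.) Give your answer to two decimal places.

T̂ = ρX + (1 − ρ)μ
  = 0.903 × 28.8 + 0.097 × 38.4
  = 26.0064 + 3.7248
  = 29.7312
  ≈ 29.731
X − T̂ = 28.8 − 29.731 = -0.931 → -0.93

-0.93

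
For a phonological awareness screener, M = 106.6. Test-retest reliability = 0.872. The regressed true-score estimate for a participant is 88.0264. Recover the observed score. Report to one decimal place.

85.3

T̂ = ρX + (1 − ρ)μ  ⇒  X = (T̂ − (1 − ρ)μ) / ρ
X = (88.0264 − 0.128 × 106.6) / 0.872 = (88.0264 − 13.6448) / 0.872 = 74.3816 / 0.872 = 85.300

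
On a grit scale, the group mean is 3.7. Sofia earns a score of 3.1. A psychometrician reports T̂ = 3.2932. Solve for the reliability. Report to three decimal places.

0.678

T̂ = ρX + (1 − ρ)μ  ⇒  T̂ − μ = ρ(X − μ)
ρ = (T̂ − μ)/(X − μ) = (3.2932 − 3.7) / (3.1 − 3.7) = -0.4068 / -0.6 = 0.67800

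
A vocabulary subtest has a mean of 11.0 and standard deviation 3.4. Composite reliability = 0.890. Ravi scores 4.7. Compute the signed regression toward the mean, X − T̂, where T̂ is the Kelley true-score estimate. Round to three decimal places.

-0.693

T̂ = 0.890(4.7) + 0.110(11.0) = 4.1830 + 1.2100 = 5.39300 → 5.3930
X − T̂ = 4.7 − 5.3930 = -0.6930 → -0.693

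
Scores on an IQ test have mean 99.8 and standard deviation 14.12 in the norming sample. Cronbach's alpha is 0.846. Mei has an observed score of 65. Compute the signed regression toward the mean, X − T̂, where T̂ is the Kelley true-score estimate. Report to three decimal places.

-5.359

T̂ = ρX + (1 − ρ)μ
  = 0.846 × 65 + 0.154 × 99.8
  = 54.990 + 15.3692
  = 70.35920
  ≈ 70.3592
X − T̂ = 65 − 70.3592 = -5.3592 → -5.359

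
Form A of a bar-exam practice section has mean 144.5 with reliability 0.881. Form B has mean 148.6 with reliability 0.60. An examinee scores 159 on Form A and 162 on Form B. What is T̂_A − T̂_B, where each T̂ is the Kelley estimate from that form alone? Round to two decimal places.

T̂_A = 0.881(159) + 0.119(144.5) = 157.2745
T̂_B = 0.60(162) + 0.40(148.6) = 156.6400
T̂_A − T̂_B = 0.6345

0.63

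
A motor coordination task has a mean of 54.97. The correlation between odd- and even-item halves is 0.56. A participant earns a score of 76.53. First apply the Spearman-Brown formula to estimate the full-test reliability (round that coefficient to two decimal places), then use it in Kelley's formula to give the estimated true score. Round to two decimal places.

70.49

Spearman-Brown: ρ = 2r/(1 + r) = 2(0.56)/(1 + 0.56) = 1.120/1.56 = 0.7179 → 0.72
Regress the observed score toward the mean by the unreliability: T̂ = 0.72·76.53 + 0.28·54.97 = 55.1016 + 15.3916 = 70.493.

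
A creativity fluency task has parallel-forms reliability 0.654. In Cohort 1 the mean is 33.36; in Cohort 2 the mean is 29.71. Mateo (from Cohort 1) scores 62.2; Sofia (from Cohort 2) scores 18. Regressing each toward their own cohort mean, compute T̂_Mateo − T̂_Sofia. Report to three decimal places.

T̂_Mateo = 0.654(62.2) + 0.346(33.36) = 52.22136
T̂_Sofia = 0.654(18) + 0.346(29.71) = 22.05166
Difference = 52.22136 − 22.05166 = 30.16970

30.170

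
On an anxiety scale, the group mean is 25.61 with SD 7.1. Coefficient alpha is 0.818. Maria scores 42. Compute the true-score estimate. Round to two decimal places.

Regress the observed score toward the mean by the unreliability: T̂ = 0.818·42 + 0.182·25.61 = 34.356 + 4.66102 = 39.017.

39.02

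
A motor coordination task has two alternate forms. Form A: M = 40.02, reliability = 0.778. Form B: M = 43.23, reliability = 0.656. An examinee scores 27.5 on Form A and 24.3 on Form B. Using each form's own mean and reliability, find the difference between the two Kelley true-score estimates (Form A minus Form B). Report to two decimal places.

T̂_A = 0.778(27.5) + 0.222(40.02) = 30.2794
T̂_B = 0.656(24.3) + 0.344(43.23) = 30.8119
T̂_A − T̂_B = -0.5325

-0.53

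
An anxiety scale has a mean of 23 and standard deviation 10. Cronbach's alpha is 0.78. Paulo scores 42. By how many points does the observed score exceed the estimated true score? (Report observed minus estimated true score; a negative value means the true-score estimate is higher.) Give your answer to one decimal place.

4.2

T̂ = ρX + (1 − ρ)μ
  = 0.78 × 42 + 0.22 × 23
  = 32.76 + 5.06
  = 37.820
  ≈ 37.82
X − T̂ = 42 − 37.82 = 4.18 → 4.2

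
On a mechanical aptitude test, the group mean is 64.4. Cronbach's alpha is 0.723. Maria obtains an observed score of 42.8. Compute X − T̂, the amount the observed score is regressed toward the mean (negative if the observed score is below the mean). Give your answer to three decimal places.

Regress the observed score toward the mean by the unreliability: T̂ = 0.723·42.8 + 0.277·64.4 = 30.9444 + 17.8388 = 48.78320.
X − T̂ = 42.8 − 48.7832 = -5.9832 → -5.983

-5.983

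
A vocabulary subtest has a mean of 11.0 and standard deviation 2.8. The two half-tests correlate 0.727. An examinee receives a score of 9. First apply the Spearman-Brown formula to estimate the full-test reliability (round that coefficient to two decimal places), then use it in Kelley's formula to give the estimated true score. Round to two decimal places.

Spearman-Brown: ρ = 2r/(1 + r) = 2(0.727)/(1 + 0.727) = 1.4540/1.727 = 0.8419 → 0.84
T̂ = 0.84(9) + 0.16(11.0) = 7.56 + 1.760 = 9.320 → 9.32

9.32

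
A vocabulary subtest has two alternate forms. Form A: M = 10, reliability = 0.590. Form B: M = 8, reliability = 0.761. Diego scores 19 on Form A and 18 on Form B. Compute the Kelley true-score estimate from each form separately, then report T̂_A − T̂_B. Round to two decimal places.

-0.30

T̂_A = 0.590(19) + 0.410(10) = 15.3100
T̂_B = 0.761(18) + 0.239(8) = 15.6100
T̂_A − T̂_B = -0.3000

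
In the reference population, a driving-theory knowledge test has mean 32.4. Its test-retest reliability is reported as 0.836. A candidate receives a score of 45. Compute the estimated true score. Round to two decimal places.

42.93

T̂ = 0.836(45) + 0.164(32.4) = 37.620 + 5.3136 = 42.934 → 42.93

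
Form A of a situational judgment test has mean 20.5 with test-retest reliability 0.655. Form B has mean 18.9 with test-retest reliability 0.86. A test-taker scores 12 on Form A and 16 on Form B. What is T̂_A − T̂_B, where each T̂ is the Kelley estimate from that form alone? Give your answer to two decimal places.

-1.47

T̂_A = 0.655(12) + 0.345(20.5) = 14.9325
T̂_B = 0.86(16) + 0.14(18.9) = 16.4060
T̂_A − T̂_B = -1.4735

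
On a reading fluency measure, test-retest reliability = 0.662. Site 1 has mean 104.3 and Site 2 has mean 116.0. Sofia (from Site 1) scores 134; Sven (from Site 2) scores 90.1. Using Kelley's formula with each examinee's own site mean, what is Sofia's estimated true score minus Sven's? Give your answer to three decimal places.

T̂_Sofia = 0.662(134) + 0.338(104.3) = 123.96140
T̂_Sven = 0.662(90.1) + 0.338(116.0) = 98.85420
Difference = 123.96140 − 98.85420 = 25.10720

25.107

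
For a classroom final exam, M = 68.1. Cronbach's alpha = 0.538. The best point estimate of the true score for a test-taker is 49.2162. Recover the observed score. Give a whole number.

33

T̂ = ρX + (1 − ρ)μ  ⇒  X = (T̂ − (1 − ρ)μ) / ρ
X = (49.2162 − 0.462 × 68.1) / 0.538 = (49.2162 − 31.4622) / 0.538 = 17.7540 / 0.538 = 33.00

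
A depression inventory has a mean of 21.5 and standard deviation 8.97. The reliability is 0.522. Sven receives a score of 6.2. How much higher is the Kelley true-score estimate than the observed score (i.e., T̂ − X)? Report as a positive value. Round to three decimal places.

T̂ = 0.522(6.2) + 0.478(21.5) = 3.2364 + 10.2770 = 13.51340 → 13.5134
T̂ − X = 13.5134 − 6.2 = 7.3134 → 7.313

7.313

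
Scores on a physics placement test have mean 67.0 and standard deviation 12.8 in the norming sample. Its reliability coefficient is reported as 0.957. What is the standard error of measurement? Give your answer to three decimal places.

SEM = SD · √(1 − ρ) = 12.8 × √0.043 = 12.8 × 0.2074 = 2.6543

2.654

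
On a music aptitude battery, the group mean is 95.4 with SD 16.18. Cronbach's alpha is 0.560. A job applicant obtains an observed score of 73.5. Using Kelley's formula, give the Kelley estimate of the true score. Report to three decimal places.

83.136

T̂ = 0.560(73.5) + 0.440(95.4) = 41.1600 + 41.9760 = 83.1360 → 83.136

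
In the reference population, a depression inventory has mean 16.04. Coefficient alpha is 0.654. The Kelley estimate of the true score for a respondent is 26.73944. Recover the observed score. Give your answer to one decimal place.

T̂ = ρX + (1 − ρ)μ  ⇒  X = (T̂ − (1 − ρ)μ) / ρ
X = (26.73944 − 0.346 × 16.04) / 0.654 = (26.73944 − 5.54984) / 0.654 = 21.18960 / 0.654 = 32.400

32.4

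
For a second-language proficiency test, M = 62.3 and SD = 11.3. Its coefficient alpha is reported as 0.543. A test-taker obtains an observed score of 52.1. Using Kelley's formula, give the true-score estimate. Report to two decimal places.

T̂ = 0.543(52.1) + 0.457(62.3) = 28.2903 + 28.4711 = 56.761 → 56.76

56.76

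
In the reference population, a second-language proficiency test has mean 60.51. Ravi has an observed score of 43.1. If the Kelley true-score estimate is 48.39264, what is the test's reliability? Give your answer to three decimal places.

0.696

T̂ = ρX + (1 − ρ)μ  ⇒  T̂ − μ = ρ(X − μ)
ρ = (T̂ − μ)/(X − μ) = (48.39264 − 60.51) / (43.1 − 60.51) = -12.11736 / -17.41 = 0.69600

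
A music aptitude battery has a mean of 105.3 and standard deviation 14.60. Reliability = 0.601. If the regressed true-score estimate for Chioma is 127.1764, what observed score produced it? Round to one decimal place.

141.7

T̂ = ρX + (1 − ρ)μ  ⇒  X = (T̂ − (1 − ρ)μ) / ρ
X = (127.1764 − 0.399 × 105.3) / 0.601 = (127.1764 − 42.0147) / 0.601 = 85.1617 / 0.601 = 141.700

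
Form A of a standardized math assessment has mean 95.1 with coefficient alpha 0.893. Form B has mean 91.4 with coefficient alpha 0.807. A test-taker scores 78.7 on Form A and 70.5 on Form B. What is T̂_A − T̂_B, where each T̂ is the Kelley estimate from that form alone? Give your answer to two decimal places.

5.92

T̂_A = 0.893(78.7) + 0.107(95.1) = 80.4548
T̂_B = 0.807(70.5) + 0.193(91.4) = 74.5337
T̂_A − T̂_B = 5.9211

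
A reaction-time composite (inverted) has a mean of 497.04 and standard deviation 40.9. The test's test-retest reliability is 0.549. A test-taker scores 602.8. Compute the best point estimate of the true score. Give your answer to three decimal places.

T̂ = ρX + (1 − ρ)μ
  = 0.549 × 602.8 + 0.451 × 497.04
  = 330.9372 + 224.16504
  = 555.1022
  ≈ 555.102

555.102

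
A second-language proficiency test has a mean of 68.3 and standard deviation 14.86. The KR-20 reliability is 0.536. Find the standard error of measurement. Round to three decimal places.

SEM = SD · √(1 − ρ) = 14.86 × √0.464 = 14.86 × 0.6812 = 10.1223

10.122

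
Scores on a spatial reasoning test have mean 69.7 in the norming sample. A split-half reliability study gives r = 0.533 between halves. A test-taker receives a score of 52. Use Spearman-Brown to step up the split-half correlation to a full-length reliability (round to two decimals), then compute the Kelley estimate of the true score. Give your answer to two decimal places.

57.31

Spearman-Brown: ρ = 2r/(1 + r) = 2(0.533)/(1 + 0.533) = 1.0660/1.533 = 0.6954 → 0.70
T̂ = ρX + (1 − ρ)μ
  = 0.70 × 52 + 0.30 × 69.7
  = 36.40 + 20.910
  = 57.310
  ≈ 57.31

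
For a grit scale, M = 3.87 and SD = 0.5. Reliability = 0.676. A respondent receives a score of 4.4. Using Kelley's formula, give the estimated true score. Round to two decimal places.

4.23

Weight the observed score by reliability and the mean by (1 − reliability): T̂ = 0.676·4.4 + 0.324·3.87 = 2.9744 + 1.25388 = 4.228.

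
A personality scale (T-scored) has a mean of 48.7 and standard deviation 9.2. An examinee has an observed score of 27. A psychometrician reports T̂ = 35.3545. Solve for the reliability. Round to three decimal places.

T̂ = ρX + (1 − ρ)μ  ⇒  T̂ − μ = ρ(X − μ)
ρ = (T̂ − μ)/(X − μ) = (35.3545 − 48.7) / (27 − 48.7) = -13.3455 / -21.7 = 0.61500

0.615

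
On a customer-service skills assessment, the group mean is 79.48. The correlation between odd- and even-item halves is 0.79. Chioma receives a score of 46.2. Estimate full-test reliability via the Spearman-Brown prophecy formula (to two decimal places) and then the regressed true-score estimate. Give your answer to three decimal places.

Spearman-Brown: ρ = 2r/(1 + r) = 2(0.79)/(1 + 0.79) = 1.580/1.79 = 0.8827 → 0.88
T̂ = ρX + (1 − ρ)μ
  = 0.88 × 46.2 + 0.12 × 79.48
  = 40.656 + 9.5376
  = 50.1936
  ≈ 50.194

50.194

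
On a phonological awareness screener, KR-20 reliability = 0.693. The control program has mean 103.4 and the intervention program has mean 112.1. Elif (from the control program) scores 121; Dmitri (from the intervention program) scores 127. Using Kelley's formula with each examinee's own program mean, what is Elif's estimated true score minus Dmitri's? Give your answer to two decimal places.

T̂_Elif = 0.693(121) + 0.307(103.4) = 115.5968
T̂_Dmitri = 0.693(127) + 0.307(112.1) = 122.4257
Difference = 115.5968 − 122.4257 = -6.8289

-6.83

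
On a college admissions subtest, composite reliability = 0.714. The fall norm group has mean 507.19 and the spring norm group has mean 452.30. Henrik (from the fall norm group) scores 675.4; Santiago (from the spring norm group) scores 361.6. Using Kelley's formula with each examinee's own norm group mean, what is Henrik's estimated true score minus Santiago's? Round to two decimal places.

T̂_Henrik = 0.714(675.4) + 0.286(507.19) = 627.2919
T̂_Santiago = 0.714(361.6) + 0.286(452.30) = 387.5402
Difference = 627.2919 − 387.5402 = 239.7517

239.75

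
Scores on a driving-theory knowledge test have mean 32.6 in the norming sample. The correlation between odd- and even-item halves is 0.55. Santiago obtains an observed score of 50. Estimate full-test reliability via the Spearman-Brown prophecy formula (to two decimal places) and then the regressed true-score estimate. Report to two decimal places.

Spearman-Brown: ρ = 2r/(1 + r) = 2(0.55)/(1 + 0.55) = 1.100/1.55 = 0.7097 → 0.71
Kelley's formula gives T̂ = 0.71·50 + 0.29·32.6 = 35.50 + 9.454 = 44.954.

44.95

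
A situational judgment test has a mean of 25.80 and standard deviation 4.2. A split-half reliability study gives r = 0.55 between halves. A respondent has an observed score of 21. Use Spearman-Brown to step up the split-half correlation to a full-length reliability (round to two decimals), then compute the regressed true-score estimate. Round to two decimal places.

Spearman-Brown: ρ = 2r/(1 + r) = 2(0.55)/(1 + 0.55) = 1.100/1.55 = 0.7097 → 0.71
T̂ = ρX + (1 − ρ)μ
  = 0.71 × 21 + 0.29 × 25.80
  = 14.91 + 7.4820
  = 22.392
  ≈ 22.39

22.39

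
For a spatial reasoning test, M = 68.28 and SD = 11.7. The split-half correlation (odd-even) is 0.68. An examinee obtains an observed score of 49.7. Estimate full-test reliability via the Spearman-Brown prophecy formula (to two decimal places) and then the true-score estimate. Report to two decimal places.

53.23

Spearman-Brown: ρ = 2r/(1 + r) = 2(0.68)/(1 + 0.68) = 1.360/1.68 = 0.8095 → 0.81
T̂ = ρX + (1 − ρ)μ
  = 0.81 × 49.7 + 0.19 × 68.28
  = 40.257 + 12.9732
  = 53.230
  ≈ 53.23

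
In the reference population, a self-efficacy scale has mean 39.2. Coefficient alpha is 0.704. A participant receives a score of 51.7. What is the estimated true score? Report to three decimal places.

48.000

T̂ = ρX + (1 − ρ)μ
  = 0.704 × 51.7 + 0.296 × 39.2
  = 36.3968 + 11.6032
  = 48.0000
  ≈ 48.000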